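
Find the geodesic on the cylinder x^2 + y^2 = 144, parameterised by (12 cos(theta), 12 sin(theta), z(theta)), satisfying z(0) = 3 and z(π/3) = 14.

Parameterise the cylinder of radius R = 12 as
    r(θ) = (12 cos θ, 12 sin θ, z(θ)).
The arc-length element is
    ds = sqrt(144 + (dz/dθ)^2) dθ,
so the Lagrangian is L = sqrt(144 + z'^2).
L depends on z' only, not on z or θ, so ∂L/∂z = 0 and
    ∂L/∂z' = z' / sqrt(144 + z'^2).
The Euler-Lagrange equation gives
    d/dθ( z' / sqrt(144 + z'^2) ) = 0,
so z' is constant. Integrating once:
    z(θ) = a θ + b,
a helix on the cylinder (a straight line when the cylinder is unrolled). The constants a, b are determined by the endpoint conditions.
With endpoint conditions z(0) = 3 and z(π/3) = 14: from z(0) = b we get b = 3, and a·π/3 + 3 = 14 gives a = 33/π, so
    z(θ) = (33/π) θ + 3.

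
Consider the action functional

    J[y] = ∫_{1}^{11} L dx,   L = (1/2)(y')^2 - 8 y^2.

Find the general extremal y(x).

The Lagrangian is L = (1/2)(y')^2 - 8 y^2.
∂L/∂y = -16y.
∂L/∂y' = y'.
The Euler-Lagrange equation d/dx(∂L/∂y') − ∂L/∂y = 0 becomes:
    y'' + 16 y = 0
General solution: y(x) = A sin(4x) + B cos(4x), where A and B are arbitrary constants fixed by the endpoint conditions.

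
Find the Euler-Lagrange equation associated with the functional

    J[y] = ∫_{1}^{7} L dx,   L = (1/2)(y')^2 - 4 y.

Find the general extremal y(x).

The Lagrangian is L = (1/2)(y')^2 - 4 y.
∂L/∂y = -4.
∂L/∂y' = y'.
The Euler-Lagrange equation d/dx(∂L/∂y') − ∂L/∂y = 0 becomes:
    y'' + 4 = 0
General solution: y(x) = -2 x^2 + A x + B, where A and B are arbitrary constants fixed by the endpoint conditions.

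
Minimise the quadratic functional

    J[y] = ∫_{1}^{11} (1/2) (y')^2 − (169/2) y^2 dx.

The Lagrangian is L = (1/2) (y')^2 − (169/2) y^2.
Compute ∂L/∂y = -169y, ∂L/∂y' = y'.
The Euler-Lagrange equation d/dx(∂L/∂y') − ∂L/∂y = 0 reduces to
    y'' + 169 y = 0.
Its general solution is
    y(x) = A sin(13x) + B cos(13x),
with A, B fixed by the endpoint conditions.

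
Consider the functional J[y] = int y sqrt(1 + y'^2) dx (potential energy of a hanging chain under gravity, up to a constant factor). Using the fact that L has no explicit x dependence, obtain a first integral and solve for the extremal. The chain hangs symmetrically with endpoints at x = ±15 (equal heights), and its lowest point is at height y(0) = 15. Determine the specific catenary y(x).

The Lagrangian L(y, y') = y sqrt(1 + y'^2) has no explicit x dependence, so the Beltrami identity applies:
    L − y' ∂L/∂y' = C.
Compute ∂L/∂y' = y · y' / sqrt(1 + y'^2). Then
    L − y' ∂L/∂y'
    = y sqrt(1 + y'^2) − y · y'^2 / sqrt(1 + y'^2)
    = y (1 + y'^2 − y'^2) / sqrt(1 + y'^2)
    = y / sqrt(1 + y'^2) = C.
Squaring gives y^2 = C^2 (1 + y'^2), i.e.
    y'^2 = y^2 / C^2 − 1.
Separating variables,
    dy / sqrt(y^2 − C^2) = dx / C,
and integrating gives arccosh(y / C) = (x − a)/C, so
    y(x) = C cosh((x − a)/C),
the catenary. The constants C and a are fixed by the two endpoint conditions (and, for the hanging-chain problem, the length constraint selects C).
Now fit the given data. The endpoints x = ±15 are symmetric at equal height, so the catenary is even about its minimum: a = 0 and y(x) = C cosh(x/C). The lowest point is y(0) = C cosh(0) = C, and we are told y(0) = 15, so C = 15. Therefore
    y(x) = 15 cosh(x/15),
and at the endpoints
    y(±15) = 15 cosh(15/15).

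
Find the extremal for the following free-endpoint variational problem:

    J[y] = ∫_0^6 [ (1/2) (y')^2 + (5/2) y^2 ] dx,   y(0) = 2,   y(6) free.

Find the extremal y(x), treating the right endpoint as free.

The Lagrangian L = (1/2) (y')^2 + (5/2) y^2 gives
    ∂L/∂y = 5 y,   ∂L/∂y' = y'.
Euler-Lagrange: y'' − 5 y = 0.
With k = sqrt(5), the general solution is
    y(x) = A cosh(sqrt(5) x) + B sinh(sqrt(5) x).
Fixed left endpoint y(0) = 2 ⇒ A = 2.
The right endpoint x = 6 is free, so the natural (transversality) condition is ∂L/∂y' |_{x=6} = 0, i.e. y'(6) = 0.
Compute y'(x) = A k sinh(k x) + B k cosh(k x), so
    y'(6) = A k sinh(k·6) + B k cosh(k·6) = 0
    ⇒ B = −A tanh(k·6) = − 2 tanh(sqrt(5)·6).
Therefore the extremal is
    y(x) = 2 cosh(sqrt(5) x) − 2 tanh(sqrt(5)·6) sinh(sqrt(5) x).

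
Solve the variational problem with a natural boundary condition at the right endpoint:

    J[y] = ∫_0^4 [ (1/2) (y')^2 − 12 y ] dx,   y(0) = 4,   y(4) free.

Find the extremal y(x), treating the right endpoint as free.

The Lagrangian L = (1/2) (y')^2 − 12 y gives
    ∂L/∂y = −12,   ∂L/∂y' = y'.
Euler-Lagrange: d/dx(y') − (−12) = 0, i.e. y'' + 12 = 0, so
    y(x) = −(12/2) x^2 + C1 x + C2.
Fixed left endpoint y(0) = 4 ⇒ C2 = 4.
The right endpoint x = 4 is free, so the natural (transversality) condition is ∂L/∂y' |_{x=4} = 0, i.e. y'(4) = 0.
Compute y'(x) = −12 x + C1, so y'(4) = −48 + C1 = 0 ⇒ C1 = 48.
Therefore the extremal is
    y(x) = −6 x^2 + 48 x + 4.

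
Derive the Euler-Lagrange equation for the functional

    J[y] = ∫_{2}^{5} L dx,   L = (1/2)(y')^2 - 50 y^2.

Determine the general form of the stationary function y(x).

The Lagrangian is L = (1/2)(y')^2 - 50 y^2.
∂L/∂y = -100y.
∂L/∂y' = y'.
The Euler-Lagrange equation d/dx(∂L/∂y') − ∂L/∂y = 0 becomes:
    y'' + 100 y = 0
General solution: y(x) = A sin(10x) + B cos(10x), where A and B are arbitrary constants fixed by the endpoint conditions.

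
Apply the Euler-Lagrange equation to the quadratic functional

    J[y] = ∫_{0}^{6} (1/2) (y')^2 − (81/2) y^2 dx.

The Lagrangian is L = (1/2) (y')^2 − (81/2) y^2.
Compute ∂L/∂y = -81y, ∂L/∂y' = y'.
The Euler-Lagrange equation d/dx(∂L/∂y') − ∂L/∂y = 0 reduces to
    y'' + 81 y = 0.
Its general solution is
    y(x) = A sin(9x) + B cos(9x),
with A, B fixed by the endpoint conditions.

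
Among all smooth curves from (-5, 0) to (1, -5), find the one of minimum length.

Arc-length functional: J[y] = ∫ sqrt(1 + (y')^2) dx.
Lagrangian L = sqrt(1 + (y')^2) has no explicit y dependence, so ∂L/∂y = 0 and the Euler-Lagrange equation gives
    d/dx( y' / sqrt(1 + (y')^2) ) = 0  ⇒  y' / sqrt(1 + (y')^2) = const.
Hence y' is constant, so y(x) is affine.
Fitting the endpoints (-5, 0) and (1, -5):
    slope m = ((-5) − 0) / (1 − (-5)) = -5/6,
    intercept c = 0 − m·(-5) = -25/6.
Extremal: y(x) = (-5/6) x - 25/6.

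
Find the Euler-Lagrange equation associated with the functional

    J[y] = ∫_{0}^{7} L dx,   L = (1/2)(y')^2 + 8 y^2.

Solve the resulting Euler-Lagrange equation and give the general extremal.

The Lagrangian is L = (1/2)(y')^2 + 8 y^2.
∂L/∂y = 16y.
∂L/∂y' = y'.
The Euler-Lagrange equation d/dx(∂L/∂y') − ∂L/∂y = 0 becomes:
    y'' - 16 y = 0
General solution: y(x) = A e^(4x) + B e^(-4x), where A and B are arbitrary constants fixed by the endpoint conditions.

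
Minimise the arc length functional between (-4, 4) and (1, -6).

Arc-length functional: J[y] = ∫ sqrt(1 + (y')^2) dx.
Lagrangian L = sqrt(1 + (y')^2) has no explicit y dependence, so ∂L/∂y = 0 and the Euler-Lagrange equation gives
    d/dx( y' / sqrt(1 + (y')^2) ) = 0  ⇒  y' / sqrt(1 + (y')^2) = const.
Hence y' is constant, so y(x) is affine.
Fitting the endpoints (-4, 4) and (1, -6):
    slope m = ((-6) − 4) / (1 − (-4)) = -2,
    intercept c = 4 − m·(-4) = -4.
Extremal: y(x) = -2 x - 4.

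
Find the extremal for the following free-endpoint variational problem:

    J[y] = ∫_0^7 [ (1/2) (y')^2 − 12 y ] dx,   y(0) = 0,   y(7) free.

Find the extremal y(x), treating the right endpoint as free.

The Lagrangian L = (1/2) (y')^2 − 12 y gives
    ∂L/∂y = −12,   ∂L/∂y' = y'.
Euler-Lagrange: d/dx(y') − (−12) = 0, i.e. y'' + 12 = 0, so
    y(x) = −(12/2) x^2 + C1 x + C2.
Fixed left endpoint y(0) = 0 ⇒ C2 = 0.
The right endpoint x = 7 is free, so the natural (transversality) condition is ∂L/∂y' |_{x=7} = 0, i.e. y'(7) = 0.
Compute y'(x) = −12 x + C1, so y'(7) = −84 + C1 = 0 ⇒ C1 = 84.
Therefore the extremal is
    y(x) = −6 x^2 + 84 x.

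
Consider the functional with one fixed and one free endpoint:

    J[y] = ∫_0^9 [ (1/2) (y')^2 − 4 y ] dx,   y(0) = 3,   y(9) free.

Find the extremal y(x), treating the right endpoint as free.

The Lagrangian L = (1/2) (y')^2 − 4 y gives
    ∂L/∂y = −4,   ∂L/∂y' = y'.
Euler-Lagrange: d/dx(y') − (−4) = 0, i.e. y'' + 4 = 0, so
    y(x) = −(4/2) x^2 + C1 x + C2.
Fixed left endpoint y(0) = 3 ⇒ C2 = 3.
The right endpoint x = 9 is free, so the natural (transversality) condition is ∂L/∂y' |_{x=9} = 0, i.e. y'(9) = 0.
Compute y'(x) = −4 x + C1, so y'(9) = −36 + C1 = 0 ⇒ C1 = 36.
Therefore the extremal is
    y(x) = −2 x^2 + 36 x + 3.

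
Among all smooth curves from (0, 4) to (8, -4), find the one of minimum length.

Arc-length functional: J[y] = ∫ sqrt(1 + (y')^2) dx.
Lagrangian L = sqrt(1 + (y')^2) has no explicit y dependence, so ∂L/∂y = 0 and the Euler-Lagrange equation gives
    d/dx( y' / sqrt(1 + (y')^2) ) = 0  ⇒  y' / sqrt(1 + (y')^2) = const.
Hence y' is constant, so y(x) is affine.
Fitting the endpoints (0, 4) and (8, -4):
    slope m = ((-4) − 4) / (8 − 0) = -1,
    intercept c = 4 − m·0 = 4.
Extremal: y(x) = -x + 4.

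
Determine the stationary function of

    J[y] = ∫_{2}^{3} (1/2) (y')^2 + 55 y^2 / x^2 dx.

The Lagrangian is L = (1/2) (y')^2 + 55 y^2 / x^2.
Compute ∂L/∂y = 110y/x^2, ∂L/∂y' = y'.
The Euler-Lagrange equation d/dx(∂L/∂y') − ∂L/∂y = 0 reduces to
    y'' − 110/x^2 · y = 0  (x > 0).
Its general solution is
    y(x) = A x^11 + B x^(-10),
with A, B fixed by the endpoint conditions.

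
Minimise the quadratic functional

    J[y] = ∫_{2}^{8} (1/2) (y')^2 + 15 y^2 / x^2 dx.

The Lagrangian is L = (1/2) (y')^2 + 15 y^2 / x^2.
Compute ∂L/∂y = 30y/x^2, ∂L/∂y' = y'.
The Euler-Lagrange equation d/dx(∂L/∂y') − ∂L/∂y = 0 reduces to
    y'' − 30/x^2 · y = 0  (x > 0).
Its general solution is
    y(x) = A x^6 + B x^(-5),
with A, B fixed by the endpoint conditions.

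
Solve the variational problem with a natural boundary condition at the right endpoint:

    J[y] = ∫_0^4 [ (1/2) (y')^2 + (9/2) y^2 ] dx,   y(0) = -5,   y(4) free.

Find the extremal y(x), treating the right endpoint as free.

The Lagrangian L = (1/2) (y')^2 + (9/2) y^2 gives
    ∂L/∂y = 9 y,   ∂L/∂y' = y'.
Euler-Lagrange: y'' − 9 y = 0.
With k = 3, the general solution is
    y(x) = A cosh(3 x) + B sinh(3 x).
Fixed left endpoint y(0) = -5 ⇒ A = -5.
The right endpoint x = 4 is free, so the natural (transversality) condition is ∂L/∂y' |_{x=4} = 0, i.e. y'(4) = 0.
Compute y'(x) = A k sinh(k x) + B k cosh(k x), so
    y'(4) = A k sinh(k·4) + B k cosh(k·4) = 0
    ⇒ B = −A tanh(k·4) = 5 tanh(3·4).
Therefore the extremal is
    y(x) = −5 cosh(3 x) + 5 tanh(3·4) sinh(3 x).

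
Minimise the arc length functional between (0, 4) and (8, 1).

Arc-length functional: J[y] = ∫ sqrt(1 + (y')^2) dx.
Lagrangian L = sqrt(1 + (y')^2) has no explicit y dependence, so ∂L/∂y = 0 and the Euler-Lagrange equation gives
    d/dx( y' / sqrt(1 + (y')^2) ) = 0  ⇒  y' / sqrt(1 + (y')^2) = const.
Hence y' is constant, so y(x) is affine.
Fitting the endpoints (0, 4) and (8, 1):
    slope m = (1 − 4) / (8 − 0) = -3/8,
    intercept c = 4 − m·0 = 4.
Extremal: y(x) = (-3/8) x + 4.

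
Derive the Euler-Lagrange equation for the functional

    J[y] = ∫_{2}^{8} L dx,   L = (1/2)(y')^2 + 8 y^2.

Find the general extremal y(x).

The Lagrangian is L = (1/2)(y')^2 + 8 y^2.
∂L/∂y = 16y.
∂L/∂y' = y'.
The Euler-Lagrange equation d/dx(∂L/∂y') − ∂L/∂y = 0 becomes:
    y'' - 16 y = 0
General solution: y(x) = A e^(4x) + B e^(-4x), where A and B are arbitrary constants fixed by the endpoint conditions.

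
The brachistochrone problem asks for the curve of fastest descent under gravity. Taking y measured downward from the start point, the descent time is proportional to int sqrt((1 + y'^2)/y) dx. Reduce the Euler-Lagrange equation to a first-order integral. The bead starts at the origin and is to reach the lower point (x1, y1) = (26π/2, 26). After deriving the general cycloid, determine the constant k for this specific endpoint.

The Lagrangian L = sqrt((1 + y'^2) / y) has no explicit x dependence, so the Beltrami identity applies:
    L − y' ∂L/∂y' = C.
Compute ∂L/∂y' = y' / sqrt(y (1 + y'^2)).
Substitute:
    sqrt((1 + y'^2)/y) − y'·y' / sqrt(y (1 + y'^2))
    = (1 + y'^2) / sqrt(y (1 + y'^2)) − y'^2 / sqrt(y (1 + y'^2))
    = 1 / sqrt(y (1 + y'^2)) = C.
Squaring and rearranging gives the first integral
    y (1 + y'^2) = 1/C^2 =: k   (constant).
Solving this first-order ODE by the substitution
    y = (k/2)(1 − cos θ)
yields the cycloid parameterisation
    x(θ) = (k/2)(θ − sin θ),   y(θ) = (k/2)(1 − cos θ).
The constant k is fixed by the endpoint condition.
Now fit the given lower endpoint (x1, y1) = (26π/2, 26). At the bottom of the first arch (θ = π), the parametric equations give
    y(π) = (k/2)(1 − cos π) = k,
    x(π) = (k/2)(π − sin π) = kπ/2.
Matching y(π) = 26 gives k = 26, consistent with x(π) = 26π/2. Therefore the specific cycloid is
    x(θ) = (26/2)(θ − sin θ),   y(θ) = (26/2)(1 − cos θ).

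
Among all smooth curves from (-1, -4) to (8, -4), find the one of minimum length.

Arc-length functional: J[y] = ∫ sqrt(1 + (y')^2) dx.
Lagrangian L = sqrt(1 + (y')^2) has no explicit y dependence, so ∂L/∂y = 0 and the Euler-Lagrange equation gives
    d/dx( y' / sqrt(1 + (y')^2) ) = 0  ⇒  y' / sqrt(1 + (y')^2) = const.
Hence y' is constant, so y(x) is affine.
Fitting the endpoints (-1, -4) and (8, -4):
    slope m = ((-4) − (-4)) / (8 − (-1)) = 0,
    intercept c = (-4) − m·(-1) = -4.
Extremal: y(x) = -4.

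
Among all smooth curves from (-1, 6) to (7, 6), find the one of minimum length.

Arc-length functional: J[y] = ∫ sqrt(1 + (y')^2) dx.
Lagrangian L = sqrt(1 + (y')^2) has no explicit y dependence, so ∂L/∂y = 0 and the Euler-Lagrange equation gives
    d/dx( y' / sqrt(1 + (y')^2) ) = 0  ⇒  y' / sqrt(1 + (y')^2) = const.
Hence y' is constant, so y(x) is affine.
Fitting the endpoints (-1, 6) and (7, 6):
    slope m = (6 − 6) / (7 − (-1)) = 0,
    intercept c = 6 − m·(-1) = 6.
Extremal: y(x) = 6.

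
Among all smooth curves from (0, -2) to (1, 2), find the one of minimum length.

Arc-length functional: J[y] = ∫ sqrt(1 + (y')^2) dx.
Lagrangian L = sqrt(1 + (y')^2) has no explicit y dependence, so ∂L/∂y = 0 and the Euler-Lagrange equation gives
    d/dx( y' / sqrt(1 + (y')^2) ) = 0  ⇒  y' / sqrt(1 + (y')^2) = const.
Hence y' is constant, so y(x) is affine.
Fitting the endpoints (0, -2) and (1, 2):
    slope m = (2 − (-2)) / (1 − 0) = 4,
    intercept c = (-2) − m·0 = -2.
Extremal: y(x) = 4 x - 2.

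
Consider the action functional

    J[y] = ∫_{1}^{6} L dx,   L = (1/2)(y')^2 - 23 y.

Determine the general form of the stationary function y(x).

The Lagrangian is L = (1/2)(y')^2 - 23 y.
∂L/∂y = -23.
∂L/∂y' = y'.
The Euler-Lagrange equation d/dx(∂L/∂y') − ∂L/∂y = 0 becomes:
    y'' + 23 = 0
General solution: y(x) = -(23/2) x^2 + A x + B, where A and B are arbitrary constants fixed by the endpoint conditions.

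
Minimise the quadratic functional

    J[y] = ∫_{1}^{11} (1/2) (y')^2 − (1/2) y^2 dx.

The Lagrangian is L = (1/2) (y')^2 − (1/2) y^2.
Compute ∂L/∂y = -y, ∂L/∂y' = y'.
The Euler-Lagrange equation d/dx(∂L/∂y') − ∂L/∂y = 0 reduces to
    y'' + y = 0.
Its general solution is
    y(x) = A sin(x) + B cos(x),
with A, B fixed by the endpoint conditions.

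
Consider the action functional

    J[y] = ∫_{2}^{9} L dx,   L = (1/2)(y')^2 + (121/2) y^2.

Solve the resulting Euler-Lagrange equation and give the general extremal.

The Lagrangian is L = (1/2)(y')^2 + (121/2) y^2.
∂L/∂y = 121y.
∂L/∂y' = y'.
The Euler-Lagrange equation d/dx(∂L/∂y') − ∂L/∂y = 0 becomes:
    y'' - 121 y = 0
General solution: y(x) = A e^(11x) + B e^(-11x), where A and B are arbitrary constants fixed by the endpoint conditions.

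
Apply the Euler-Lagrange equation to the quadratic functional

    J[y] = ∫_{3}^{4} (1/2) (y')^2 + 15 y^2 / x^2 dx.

The Lagrangian is L = (1/2) (y')^2 + 15 y^2 / x^2.
Compute ∂L/∂y = 30y/x^2, ∂L/∂y' = y'.
The Euler-Lagrange equation d/dx(∂L/∂y') − ∂L/∂y = 0 reduces to
    y'' − 30/x^2 · y = 0  (x > 0).
Its general solution is
    y(x) = A x^6 + B x^(-5),
with A, B fixed by the endpoint conditions.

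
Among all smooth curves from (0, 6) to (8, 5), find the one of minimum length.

Arc-length functional: J[y] = ∫ sqrt(1 + (y')^2) dx.
Lagrangian L = sqrt(1 + (y')^2) has no explicit y dependence, so ∂L/∂y = 0 and the Euler-Lagrange equation gives
    d/dx( y' / sqrt(1 + (y')^2) ) = 0  ⇒  y' / sqrt(1 + (y')^2) = const.
Hence y' is constant, so y(x) is affine.
Fitting the endpoints (0, 6) and (8, 5):
    slope m = (5 − 6) / (8 − 0) = -1/8,
    intercept c = 6 − m·0 = 6.
Extremal: y(x) = (-1/8) x + 6.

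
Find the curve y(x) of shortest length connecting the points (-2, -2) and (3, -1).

Arc-length functional: J[y] = ∫ sqrt(1 + (y')^2) dx.
Lagrangian L = sqrt(1 + (y')^2) has no explicit y dependence, so ∂L/∂y = 0 and the Euler-Lagrange equation gives
    d/dx( y' / sqrt(1 + (y')^2) ) = 0  ⇒  y' / sqrt(1 + (y')^2) = const.
Hence y' is constant, so y(x) is affine.
Fitting the endpoints (-2, -2) and (3, -1):
    slope m = ((-1) − (-2)) / (3 − (-2)) = 1/5,
    intercept c = (-2) − m·(-2) = -8/5.
Extremal: y(x) = (1/5) x - 8/5.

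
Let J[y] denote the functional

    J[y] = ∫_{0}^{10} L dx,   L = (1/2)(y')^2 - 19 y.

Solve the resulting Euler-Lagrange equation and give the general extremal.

The Lagrangian is L = (1/2)(y')^2 - 19 y.
∂L/∂y = -19.
∂L/∂y' = y'.
The Euler-Lagrange equation d/dx(∂L/∂y') − ∂L/∂y = 0 becomes:
    y'' + 19 = 0
General solution: y(x) = -(19/2) x^2 + A x + B, where A and B are arbitrary constants fixed by the endpoint conditions.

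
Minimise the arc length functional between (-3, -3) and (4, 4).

Arc-length functional: J[y] = ∫ sqrt(1 + (y')^2) dx.
Lagrangian L = sqrt(1 + (y')^2) has no explicit y dependence, so ∂L/∂y = 0 and the Euler-Lagrange equation gives
    d/dx( y' / sqrt(1 + (y')^2) ) = 0  ⇒  y' / sqrt(1 + (y')^2) = const.
Hence y' is constant, so y(x) is affine.
Fitting the endpoints (-3, -3) and (4, 4):
    slope m = (4 − (-3)) / (4 − (-3)) = 1,
    intercept c = (-3) − m·(-3) = 0.
Extremal: y(x) = x.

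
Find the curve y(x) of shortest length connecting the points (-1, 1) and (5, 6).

Arc-length functional: J[y] = ∫ sqrt(1 + (y')^2) dx.
Lagrangian L = sqrt(1 + (y')^2) has no explicit y dependence, so ∂L/∂y = 0 and the Euler-Lagrange equation gives
    d/dx( y' / sqrt(1 + (y')^2) ) = 0  ⇒  y' / sqrt(1 + (y')^2) = const.
Hence y' is constant, so y(x) is affine.
Fitting the endpoints (-1, 1) and (5, 6):
    slope m = (6 − 1) / (5 − (-1)) = 5/6,
    intercept c = 1 − m·(-1) = 11/6.
Extremal: y(x) = (5/6) x + 11/6.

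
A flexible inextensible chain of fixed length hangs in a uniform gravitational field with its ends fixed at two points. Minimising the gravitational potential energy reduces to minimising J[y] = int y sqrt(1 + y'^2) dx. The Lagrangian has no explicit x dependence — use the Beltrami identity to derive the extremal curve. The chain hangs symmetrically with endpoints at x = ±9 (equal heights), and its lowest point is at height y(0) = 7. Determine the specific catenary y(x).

The Lagrangian L(y, y') = y sqrt(1 + y'^2) has no explicit x dependence, so the Beltrami identity applies:
    L − y' ∂L/∂y' = C.
Compute ∂L/∂y' = y · y' / sqrt(1 + y'^2). Then
    L − y' ∂L/∂y'
    = y sqrt(1 + y'^2) − y · y'^2 / sqrt(1 + y'^2)
    = y (1 + y'^2 − y'^2) / sqrt(1 + y'^2)
    = y / sqrt(1 + y'^2) = C.
Squaring gives y^2 = C^2 (1 + y'^2), i.e.
    y'^2 = y^2 / C^2 − 1.
Separating variables,
    dy / sqrt(y^2 − C^2) = dx / C,
and integrating gives arccosh(y / C) = (x − a)/C, so
    y(x) = C cosh((x − a)/C),
the catenary. The constants C and a are fixed by the two endpoint conditions (and, for the hanging-chain problem, the length constraint selects C).
Now fit the given data. The endpoints x = ±9 are symmetric at equal height, so the catenary is even about its minimum: a = 0 and y(x) = C cosh(x/C). The lowest point is y(0) = C cosh(0) = C, and we are told y(0) = 7, so C = 7. Therefore
    y(x) = 7 cosh(x/7),
and at the endpoints
    y(±9) = 7 cosh(9/7).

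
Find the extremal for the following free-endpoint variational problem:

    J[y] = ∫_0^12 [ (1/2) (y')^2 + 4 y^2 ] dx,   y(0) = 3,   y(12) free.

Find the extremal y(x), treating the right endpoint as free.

The Lagrangian L = (1/2) (y')^2 + 4 y^2 gives
    ∂L/∂y = 8 y,   ∂L/∂y' = y'.
Euler-Lagrange: y'' − 8 y = 0.
With k = sqrt(8), the general solution is
    y(x) = A cosh(sqrt(8) x) + B sinh(sqrt(8) x).
Fixed left endpoint y(0) = 3 ⇒ A = 3.
The right endpoint x = 12 is free, so the natural (transversality) condition is ∂L/∂y' |_{x=12} = 0, i.e. y'(12) = 0.
Compute y'(x) = A k sinh(k x) + B k cosh(k x), so
    y'(12) = A k sinh(k·12) + B k cosh(k·12) = 0
    ⇒ B = −A tanh(k·12) = − 3 tanh(sqrt(8)·12).
Therefore the extremal is
    y(x) = 3 cosh(sqrt(8) x) − 3 tanh(sqrt(8)·12) sinh(sqrt(8) x).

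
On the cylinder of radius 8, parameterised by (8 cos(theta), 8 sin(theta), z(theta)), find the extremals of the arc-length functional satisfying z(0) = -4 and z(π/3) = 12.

Parameterise the cylinder of radius R = 8 as
    r(θ) = (8 cos θ, 8 sin θ, z(θ)).
The arc-length element is
    ds = sqrt(64 + (dz/dθ)^2) dθ,
so the Lagrangian is L = sqrt(64 + z'^2).
L depends on z' only, not on z or θ, so ∂L/∂z = 0 and
    ∂L/∂z' = z' / sqrt(64 + z'^2).
The Euler-Lagrange equation gives
    d/dθ( z' / sqrt(64 + z'^2) ) = 0,
so z' is constant. Integrating once:
    z(θ) = a θ + b,
a helix on the cylinder (a straight line when the cylinder is unrolled). The constants a, b are determined by the endpoint conditions.
With endpoint conditions z(0) = -4 and z(π/3) = 12: from z(0) = b we get b = -4, and a·π/3 + -4 = 12 gives a = 48/π, so
    z(θ) = (48/π) θ − 4.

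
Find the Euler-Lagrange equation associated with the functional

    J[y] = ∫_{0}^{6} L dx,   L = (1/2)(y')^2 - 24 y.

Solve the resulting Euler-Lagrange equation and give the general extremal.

The Lagrangian is L = (1/2)(y')^2 - 24 y.
∂L/∂y = -24.
∂L/∂y' = y'.
The Euler-Lagrange equation d/dx(∂L/∂y') − ∂L/∂y = 0 becomes:
    y'' + 24 = 0
General solution: y(x) = -12 x^2 + A x + B, where A and B are arbitrary constants fixed by the endpoint conditions.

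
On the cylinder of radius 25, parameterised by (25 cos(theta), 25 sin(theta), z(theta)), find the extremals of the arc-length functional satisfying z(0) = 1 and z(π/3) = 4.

Parameterise the cylinder of radius R = 25 as
    r(θ) = (25 cos θ, 25 sin θ, z(θ)).
The arc-length element is
    ds = sqrt(625 + (dz/dθ)^2) dθ,
so the Lagrangian is L = sqrt(625 + z'^2).
L depends on z' only, not on z or θ, so ∂L/∂z = 0 and
    ∂L/∂z' = z' / sqrt(625 + z'^2).
The Euler-Lagrange equation gives
    d/dθ( z' / sqrt(625 + z'^2) ) = 0,
so z' is constant. Integrating once:
    z(θ) = a θ + b,
a helix on the cylinder (a straight line when the cylinder is unrolled). The constants a, b are determined by the endpoint conditions.
With endpoint conditions z(0) = 1 and z(π/3) = 4: from z(0) = b we get b = 1, and a·π/3 + 1 = 4 gives a = 9/π, so
    z(θ) = (9/π) θ + 1.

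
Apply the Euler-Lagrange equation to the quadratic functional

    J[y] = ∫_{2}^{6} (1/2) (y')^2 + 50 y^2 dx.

The Lagrangian is L = (1/2) (y')^2 + 50 y^2.
Compute ∂L/∂y = 100y, ∂L/∂y' = y'.
The Euler-Lagrange equation d/dx(∂L/∂y') − ∂L/∂y = 0 reduces to
    y'' − 100 y = 0.
Its general solution is
    y(x) = A e^(10x) + B e^(−10x),
with A, B fixed by the endpoint conditions.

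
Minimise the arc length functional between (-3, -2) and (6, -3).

Arc-length functional: J[y] = ∫ sqrt(1 + (y')^2) dx.
Lagrangian L = sqrt(1 + (y')^2) has no explicit y dependence, so ∂L/∂y = 0 and the Euler-Lagrange equation gives
    d/dx( y' / sqrt(1 + (y')^2) ) = 0  ⇒  y' / sqrt(1 + (y')^2) = const.
Hence y' is constant, so y(x) is affine.
Fitting the endpoints (-3, -2) and (6, -3):
    slope m = ((-3) − (-2)) / (6 − (-3)) = -1/9,
    intercept c = (-2) − m·(-3) = -7/3.
Extremal: y(x) = (-1/9) x - 7/3.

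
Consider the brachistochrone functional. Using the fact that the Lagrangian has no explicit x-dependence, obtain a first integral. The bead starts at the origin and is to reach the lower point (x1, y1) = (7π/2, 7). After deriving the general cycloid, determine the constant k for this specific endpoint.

The Lagrangian L = sqrt((1 + y'^2) / y) has no explicit x dependence, so the Beltrami identity applies:
    L − y' ∂L/∂y' = C.
Compute ∂L/∂y' = y' / sqrt(y (1 + y'^2)).
Substitute:
    sqrt((1 + y'^2)/y) − y'·y' / sqrt(y (1 + y'^2))
    = (1 + y'^2) / sqrt(y (1 + y'^2)) − y'^2 / sqrt(y (1 + y'^2))
    = 1 / sqrt(y (1 + y'^2)) = C.
Squaring and rearranging gives the first integral
    y (1 + y'^2) = 1/C^2 =: k   (constant).
Solving this first-order ODE by the substitution
    y = (k/2)(1 − cos θ)
yields the cycloid parameterisation
    x(θ) = (k/2)(θ − sin θ),   y(θ) = (k/2)(1 − cos θ).
The constant k is fixed by the endpoint condition.
Now fit the given lower endpoint (x1, y1) = (7π/2, 7). At the bottom of the first arch (θ = π), the parametric equations give
    y(π) = (k/2)(1 − cos π) = k,
    x(π) = (k/2)(π − sin π) = kπ/2.
Matching y(π) = 7 gives k = 7, consistent with x(π) = 7π/2. Therefore the specific cycloid is
    x(θ) = (7/2)(θ − sin θ),   y(θ) = (7/2)(1 − cos θ).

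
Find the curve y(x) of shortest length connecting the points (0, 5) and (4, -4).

Arc-length functional: J[y] = ∫ sqrt(1 + (y')^2) dx.
Lagrangian L = sqrt(1 + (y')^2) has no explicit y dependence, so ∂L/∂y = 0 and the Euler-Lagrange equation gives
    d/dx( y' / sqrt(1 + (y')^2) ) = 0  ⇒  y' / sqrt(1 + (y')^2) = const.
Hence y' is constant, so y(x) is affine.
Fitting the endpoints (0, 5) and (4, -4):
    slope m = ((-4) − 5) / (4 − 0) = -9/4,
    intercept c = 5 − m·0 = 5.
Extremal: y(x) = (-9/4) x + 5.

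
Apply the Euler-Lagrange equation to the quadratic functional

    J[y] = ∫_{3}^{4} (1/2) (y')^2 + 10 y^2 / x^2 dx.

The Lagrangian is L = (1/2) (y')^2 + 10 y^2 / x^2.
Compute ∂L/∂y = 20y/x^2, ∂L/∂y' = y'.
The Euler-Lagrange equation d/dx(∂L/∂y') − ∂L/∂y = 0 reduces to
    y'' − 20/x^2 · y = 0  (x > 0).
Its general solution is
    y(x) = A x^5 + B x^(-4),
with A, B fixed by the endpoint conditions.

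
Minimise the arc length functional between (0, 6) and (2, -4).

Arc-length functional: J[y] = ∫ sqrt(1 + (y')^2) dx.
Lagrangian L = sqrt(1 + (y')^2) has no explicit y dependence, so ∂L/∂y = 0 and the Euler-Lagrange equation gives
    d/dx( y' / sqrt(1 + (y')^2) ) = 0  ⇒  y' / sqrt(1 + (y')^2) = const.
Hence y' is constant, so y(x) is affine.
Fitting the endpoints (0, 6) and (2, -4):
    slope m = ((-4) − 6) / (2 − 0) = -5,
    intercept c = 6 − m·0 = 6.
Extremal: y(x) = -5 x + 6.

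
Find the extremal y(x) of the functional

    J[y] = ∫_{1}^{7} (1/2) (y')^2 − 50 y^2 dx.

The Lagrangian is L = (1/2) (y')^2 − 50 y^2.
Compute ∂L/∂y = -100y, ∂L/∂y' = y'.
The Euler-Lagrange equation d/dx(∂L/∂y') − ∂L/∂y = 0 reduces to
    y'' + 100 y = 0.
Its general solution is
    y(x) = A sin(10x) + B cos(10x),
with A, B fixed by the endpoint conditions.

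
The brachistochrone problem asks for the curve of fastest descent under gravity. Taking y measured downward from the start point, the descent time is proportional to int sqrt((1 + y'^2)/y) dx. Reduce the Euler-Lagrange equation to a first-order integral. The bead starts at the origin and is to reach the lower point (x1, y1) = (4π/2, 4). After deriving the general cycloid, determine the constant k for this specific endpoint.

The Lagrangian L = sqrt((1 + y'^2) / y) has no explicit x dependence, so the Beltrami identity applies:
    L − y' ∂L/∂y' = C.
Compute ∂L/∂y' = y' / sqrt(y (1 + y'^2)).
Substitute:
    sqrt((1 + y'^2)/y) − y'·y' / sqrt(y (1 + y'^2))
    = (1 + y'^2) / sqrt(y (1 + y'^2)) − y'^2 / sqrt(y (1 + y'^2))
    = 1 / sqrt(y (1 + y'^2)) = C.
Squaring and rearranging gives the first integral
    y (1 + y'^2) = 1/C^2 =: k   (constant).
Solving this first-order ODE by the substitution
    y = (k/2)(1 − cos θ)
yields the cycloid parameterisation
    x(θ) = (k/2)(θ − sin θ),   y(θ) = (k/2)(1 − cos θ).
The constant k is fixed by the endpoint condition.
Now fit the given lower endpoint (x1, y1) = (4π/2, 4). At the bottom of the first arch (θ = π), the parametric equations give
    y(π) = (k/2)(1 − cos π) = k,
    x(π) = (k/2)(π − sin π) = kπ/2.
Matching y(π) = 4 gives k = 4, consistent with x(π) = 4π/2. Therefore the specific cycloid is
    x(θ) = (4/2)(θ − sin θ),   y(θ) = (4/2)(1 − cos θ).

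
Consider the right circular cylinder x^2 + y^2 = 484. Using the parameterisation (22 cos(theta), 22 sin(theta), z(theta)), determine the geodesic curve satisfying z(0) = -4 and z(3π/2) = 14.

Parameterise the cylinder of radius R = 22 as
    r(θ) = (22 cos θ, 22 sin θ, z(θ)).
The arc-length element is
    ds = sqrt(484 + (dz/dθ)^2) dθ,
so the Lagrangian is L = sqrt(484 + z'^2).
L depends on z' only, not on z or θ, so ∂L/∂z = 0 and
    ∂L/∂z' = z' / sqrt(484 + z'^2).
The Euler-Lagrange equation gives
    d/dθ( z' / sqrt(484 + z'^2) ) = 0,
so z' is constant. Integrating once:
    z(θ) = a θ + b,
a helix on the cylinder (a straight line when the cylinder is unrolled). The constants a, b are determined by the endpoint conditions.
With endpoint conditions z(0) = -4 and z(3π/2) = 14: from z(0) = b we get b = -4, and a·3π/2 + -4 = 14 gives a = 12/π, so
    z(θ) = (12/π) θ − 4.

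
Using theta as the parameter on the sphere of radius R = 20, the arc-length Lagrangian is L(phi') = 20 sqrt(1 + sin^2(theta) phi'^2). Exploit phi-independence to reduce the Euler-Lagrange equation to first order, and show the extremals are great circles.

On the sphere of radius R = 20 with spherical coordinates (θ, φ), the induced metric is
    ds^2 = 400(dθ^2 + sin^2(θ) dφ^2).
Parameterise by θ; the arc-length functional is
    J[φ] = ∫ 20 sqrt(1 + sin^2(θ) (dφ/dθ)^2) dθ,
so L = 20 sqrt(1 + sin^2(θ) φ'^2). Compute
    ∂L/∂φ = 0  (L has no explicit φ dependence),
    ∂L/∂φ' = 20 sin^2(θ) φ' / sqrt(1 + sin^2(θ) φ'^2).
Since ∂L/∂φ = 0, the Euler-Lagrange equation
    d/dθ(∂L/∂φ') − ∂L/∂φ = 0
reduces to d/dθ(∂L/∂φ') = 0, i.e. the momentum conjugate to φ is conserved:
    20 sin^2(θ) φ' / sqrt(1 + sin^2(θ) φ'^2) = C.
The overall factor of 20 is constant, so dividing through gives Clairaut's relation sin^2(θ) φ' / sqrt(1 + sin^2(θ) φ'^2) = C' (with C' = C/20). Solving for φ' and integrating gives the great-circle family
    cot(θ) = A cos(φ − φ_0),
i.e. the intersection of the sphere with a plane through the origin. The two constants A and φ_0 (equivalently C and one phase) are fixed by the two endpoint conditions.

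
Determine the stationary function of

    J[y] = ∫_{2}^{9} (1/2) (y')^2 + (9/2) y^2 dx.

The Lagrangian is L = (1/2) (y')^2 + (9/2) y^2.
Compute ∂L/∂y = 9y, ∂L/∂y' = y'.
The Euler-Lagrange equation d/dx(∂L/∂y') − ∂L/∂y = 0 reduces to
    y'' − 9 y = 0.
Its general solution is
    y(x) = A e^(3x) + B e^(−3x),
with A, B fixed by the endpoint conditions.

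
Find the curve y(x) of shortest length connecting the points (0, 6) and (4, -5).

Arc-length functional: J[y] = ∫ sqrt(1 + (y')^2) dx.
Lagrangian L = sqrt(1 + (y')^2) has no explicit y dependence, so ∂L/∂y = 0 and the Euler-Lagrange equation gives
    d/dx( y' / sqrt(1 + (y')^2) ) = 0  ⇒  y' / sqrt(1 + (y')^2) = const.
Hence y' is constant, so y(x) is affine.
Fitting the endpoints (0, 6) and (4, -5):
    slope m = ((-5) − 6) / (4 − 0) = -11/4,
    intercept c = 6 − m·0 = 6.
Extremal: y(x) = (-11/4) x + 6.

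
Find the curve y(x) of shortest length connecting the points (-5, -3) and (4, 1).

Arc-length functional: J[y] = ∫ sqrt(1 + (y')^2) dx.
Lagrangian L = sqrt(1 + (y')^2) has no explicit y dependence, so ∂L/∂y = 0 and the Euler-Lagrange equation gives
    d/dx( y' / sqrt(1 + (y')^2) ) = 0  ⇒  y' / sqrt(1 + (y')^2) = const.
Hence y' is constant, so y(x) is affine.
Fitting the endpoints (-5, -3) and (4, 1):
    slope m = (1 − (-3)) / (4 − (-5)) = 4/9,
    intercept c = (-3) − m·(-5) = -7/9.
Extremal: y(x) = (4/9) x - 7/9.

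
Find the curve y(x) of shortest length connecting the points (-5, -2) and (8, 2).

Arc-length functional: J[y] = ∫ sqrt(1 + (y')^2) dx.
Lagrangian L = sqrt(1 + (y')^2) has no explicit y dependence, so ∂L/∂y = 0 and the Euler-Lagrange equation gives
    d/dx( y' / sqrt(1 + (y')^2) ) = 0  ⇒  y' / sqrt(1 + (y')^2) = const.
Hence y' is constant, so y(x) is affine.
Fitting the endpoints (-5, -2) and (8, 2):
    slope m = (2 − (-2)) / (8 − (-5)) = 4/13,
    intercept c = (-2) − m·(-5) = -6/13.
Extremal: y(x) = (4/13) x - 6/13.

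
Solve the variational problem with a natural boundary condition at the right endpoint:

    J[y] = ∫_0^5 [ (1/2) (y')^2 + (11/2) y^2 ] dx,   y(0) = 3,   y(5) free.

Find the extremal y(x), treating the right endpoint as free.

The Lagrangian L = (1/2) (y')^2 + (11/2) y^2 gives
    ∂L/∂y = 11 y,   ∂L/∂y' = y'.
Euler-Lagrange: y'' − 11 y = 0.
With k = sqrt(11), the general solution is
    y(x) = A cosh(sqrt(11) x) + B sinh(sqrt(11) x).
Fixed left endpoint y(0) = 3 ⇒ A = 3.
The right endpoint x = 5 is free, so the natural (transversality) condition is ∂L/∂y' |_{x=5} = 0, i.e. y'(5) = 0.
Compute y'(x) = A k sinh(k x) + B k cosh(k x), so
    y'(5) = A k sinh(k·5) + B k cosh(k·5) = 0
    ⇒ B = −A tanh(k·5) = − 3 tanh(sqrt(11)·5).
Therefore the extremal is
    y(x) = 3 cosh(sqrt(11) x) − 3 tanh(sqrt(11)·5) sinh(sqrt(11) x).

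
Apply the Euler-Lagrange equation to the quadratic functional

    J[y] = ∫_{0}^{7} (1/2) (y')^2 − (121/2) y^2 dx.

The Lagrangian is L = (1/2) (y')^2 − (121/2) y^2.
Compute ∂L/∂y = -121y, ∂L/∂y' = y'.
The Euler-Lagrange equation d/dx(∂L/∂y') − ∂L/∂y = 0 reduces to
    y'' + 121 y = 0.
Its general solution is
    y(x) = A sin(11x) + B cos(11x),
with A, B fixed by the endpoint conditions.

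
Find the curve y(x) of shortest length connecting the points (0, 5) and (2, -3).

Arc-length functional: J[y] = ∫ sqrt(1 + (y')^2) dx.
Lagrangian L = sqrt(1 + (y')^2) has no explicit y dependence, so ∂L/∂y = 0 and the Euler-Lagrange equation gives
    d/dx( y' / sqrt(1 + (y')^2) ) = 0  ⇒  y' / sqrt(1 + (y')^2) = const.
Hence y' is constant, so y(x) is affine.
Fitting the endpoints (0, 5) and (2, -3):
    slope m = ((-3) − 5) / (2 − 0) = -4,
    intercept c = 5 − m·0 = 5.
Extremal: y(x) = -4 x + 5.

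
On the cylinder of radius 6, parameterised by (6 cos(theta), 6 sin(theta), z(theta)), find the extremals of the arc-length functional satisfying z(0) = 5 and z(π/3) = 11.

Parameterise the cylinder of radius R = 6 as
    r(θ) = (6 cos θ, 6 sin θ, z(θ)).
The arc-length element is
    ds = sqrt(36 + (dz/dθ)^2) dθ,
so the Lagrangian is L = sqrt(36 + z'^2).
L depends on z' only, not on z or θ, so ∂L/∂z = 0 and
    ∂L/∂z' = z' / sqrt(36 + z'^2).
The Euler-Lagrange equation gives
    d/dθ( z' / sqrt(36 + z'^2) ) = 0,
so z' is constant. Integrating once:
    z(θ) = a θ + b,
a helix on the cylinder (a straight line when the cylinder is unrolled). The constants a, b are determined by the endpoint conditions.
With endpoint conditions z(0) = 5 and z(π/3) = 11: from z(0) = b we get b = 5, and a·π/3 + 5 = 11 gives a = 18/π, so
    z(θ) = (18/π) θ + 5.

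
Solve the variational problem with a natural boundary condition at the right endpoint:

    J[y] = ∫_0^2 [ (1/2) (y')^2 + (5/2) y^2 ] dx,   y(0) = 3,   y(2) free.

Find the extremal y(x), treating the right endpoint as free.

The Lagrangian L = (1/2) (y')^2 + (5/2) y^2 gives
    ∂L/∂y = 5 y,   ∂L/∂y' = y'.
Euler-Lagrange: y'' − 5 y = 0.
With k = sqrt(5), the general solution is
    y(x) = A cosh(sqrt(5) x) + B sinh(sqrt(5) x).
Fixed left endpoint y(0) = 3 ⇒ A = 3.
The right endpoint x = 2 is free, so the natural (transversality) condition is ∂L/∂y' |_{x=2} = 0, i.e. y'(2) = 0.
Compute y'(x) = A k sinh(k x) + B k cosh(k x), so
    y'(2) = A k sinh(k·2) + B k cosh(k·2) = 0
    ⇒ B = −A tanh(k·2) = − 3 tanh(sqrt(5)·2).
Therefore the extremal is
    y(x) = 3 cosh(sqrt(5) x) − 3 tanh(sqrt(5)·2) sinh(sqrt(5) x).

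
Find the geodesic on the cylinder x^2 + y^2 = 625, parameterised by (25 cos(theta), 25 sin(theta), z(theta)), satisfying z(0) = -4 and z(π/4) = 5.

Parameterise the cylinder of radius R = 25 as
    r(θ) = (25 cos θ, 25 sin θ, z(θ)).
The arc-length element is
    ds = sqrt(625 + (dz/dθ)^2) dθ,
so the Lagrangian is L = sqrt(625 + z'^2).
L depends on z' only, not on z or θ, so ∂L/∂z = 0 and
    ∂L/∂z' = z' / sqrt(625 + z'^2).
The Euler-Lagrange equation gives
    d/dθ( z' / sqrt(625 + z'^2) ) = 0,
so z' is constant. Integrating once:
    z(θ) = a θ + b,
a helix on the cylinder (a straight line when the cylinder is unrolled). The constants a, b are determined by the endpoint conditions.
With endpoint conditions z(0) = -4 and z(π/4) = 5: from z(0) = b we get b = -4, and a·π/4 + -4 = 5 gives a = 36/π, so
    z(θ) = (36/π) θ − 4.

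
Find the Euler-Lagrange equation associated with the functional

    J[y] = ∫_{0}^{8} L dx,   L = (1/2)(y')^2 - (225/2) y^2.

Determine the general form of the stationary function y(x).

The Lagrangian is L = (1/2)(y')^2 - (225/2) y^2.
∂L/∂y = -225y.
∂L/∂y' = y'.
The Euler-Lagrange equation d/dx(∂L/∂y') − ∂L/∂y = 0 becomes:
    y'' + 225 y = 0
General solution: y(x) = A sin(15x) + B cos(15x), where A and B are arbitrary constants fixed by the endpoint conditions.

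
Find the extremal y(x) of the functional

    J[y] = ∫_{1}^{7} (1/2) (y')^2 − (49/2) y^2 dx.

The Lagrangian is L = (1/2) (y')^2 − (49/2) y^2.
Compute ∂L/∂y = -49y, ∂L/∂y' = y'.
The Euler-Lagrange equation d/dx(∂L/∂y') − ∂L/∂y = 0 reduces to
    y'' + 49 y = 0.
Its general solution is
    y(x) = A sin(7x) + B cos(7x),
with A, B fixed by the endpoint conditions.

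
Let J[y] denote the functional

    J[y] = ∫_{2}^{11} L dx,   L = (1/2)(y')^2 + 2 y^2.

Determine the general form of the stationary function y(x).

The Lagrangian is L = (1/2)(y')^2 + 2 y^2.
∂L/∂y = 4y.
∂L/∂y' = y'.
The Euler-Lagrange equation d/dx(∂L/∂y') − ∂L/∂y = 0 becomes:
    y'' - 4 y = 0
General solution: y(x) = A e^(2x) + B e^(-2x), where A and B are arbitrary constants fixed by the endpoint conditions.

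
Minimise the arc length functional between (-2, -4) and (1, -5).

Arc-length functional: J[y] = ∫ sqrt(1 + (y')^2) dx.
Lagrangian L = sqrt(1 + (y')^2) has no explicit y dependence, so ∂L/∂y = 0 and the Euler-Lagrange equation gives
    d/dx( y' / sqrt(1 + (y')^2) ) = 0  ⇒  y' / sqrt(1 + (y')^2) = const.
Hence y' is constant, so y(x) is affine.
Fitting the endpoints (-2, -4) and (1, -5):
    slope m = ((-5) − (-4)) / (1 − (-2)) = -1/3,
    intercept c = (-4) − m·(-2) = -14/3.
Extremal: y(x) = (-1/3) x - 14/3.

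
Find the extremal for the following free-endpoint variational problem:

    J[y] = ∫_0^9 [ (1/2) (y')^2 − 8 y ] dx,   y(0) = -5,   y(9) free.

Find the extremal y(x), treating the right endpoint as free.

The Lagrangian L = (1/2) (y')^2 − 8 y gives
    ∂L/∂y = −8,   ∂L/∂y' = y'.
Euler-Lagrange: d/dx(y') − (−8) = 0, i.e. y'' + 8 = 0, so
    y(x) = −(8/2) x^2 + C1 x + C2.
Fixed left endpoint y(0) = -5 ⇒ C2 = -5.
The right endpoint x = 9 is free, so the natural (transversality) condition is ∂L/∂y' |_{x=9} = 0, i.e. y'(9) = 0.
Compute y'(x) = −8 x + C1, so y'(9) = −72 + C1 = 0 ⇒ C1 = 72.
Therefore the extremal is
    y(x) = −4 x^2 + 72 x − 5.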